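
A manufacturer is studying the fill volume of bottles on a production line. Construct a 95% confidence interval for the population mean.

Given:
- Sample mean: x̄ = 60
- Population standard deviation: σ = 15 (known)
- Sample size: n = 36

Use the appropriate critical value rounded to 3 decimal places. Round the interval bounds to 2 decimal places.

The population standard deviation σ is known, so use a z-interval (standard normal critical value).

For 95% confidence, z* = 1.96 (from standard normal table)

Standard error: SE = σ/√n = 15/√36 = 2.500000

Margin of error: E = z* × SE = 1.96 × 2.500000 = 4.9000

Z-interval: x̄ ± E = 60 ± 4.9000 = (55.1000, 64.9000)

Rounded to 2 decimal places:

(55.10, 64.90)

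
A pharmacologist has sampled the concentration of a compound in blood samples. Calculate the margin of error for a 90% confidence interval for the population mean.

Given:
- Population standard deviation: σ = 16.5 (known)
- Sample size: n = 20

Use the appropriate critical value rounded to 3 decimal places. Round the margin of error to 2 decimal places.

The population standard deviation σ is known, so use the z-interval margin of error formula.

For 90% confidence, z* = 1.645 (from standard normal table)

Margin of error formula for z-interval: E = z* × σ/√n

E = 1.645 × 16.5/√20
  = 1.645 × 3.689512
  = 6.0692

Rounded to 2 decimal places:

6.07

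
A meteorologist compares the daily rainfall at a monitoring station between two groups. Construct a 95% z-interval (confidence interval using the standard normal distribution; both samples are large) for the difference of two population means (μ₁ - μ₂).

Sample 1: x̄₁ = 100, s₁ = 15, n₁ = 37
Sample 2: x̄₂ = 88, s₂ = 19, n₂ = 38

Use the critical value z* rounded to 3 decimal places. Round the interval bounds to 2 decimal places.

Both samples are large (n₁ = 37 ≥ 30, n₂ = 38 ≥ 30), so a z-interval for the difference of means applies.

Point estimate: x̄₁ - x̄₂ = 100 - 88 = 12

Standard error: SE = √(s₁²/n₁ + s₂²/n₂)
= √(15²/37 + 19²/38)
= √(6.081081 + 9.500000)
= 3.947288

For 95% confidence, z* = 1.96 (from standard normal table)
Margin of error: E = z* × SE = 1.96 × 3.947288 = 7.7367

Z-interval: (x̄₁ - x̄₂) ± E = 12 ± 7.7367 = (4.2633, 19.7367)

Rounded to 2 decimal places:

(4.26, 19.74)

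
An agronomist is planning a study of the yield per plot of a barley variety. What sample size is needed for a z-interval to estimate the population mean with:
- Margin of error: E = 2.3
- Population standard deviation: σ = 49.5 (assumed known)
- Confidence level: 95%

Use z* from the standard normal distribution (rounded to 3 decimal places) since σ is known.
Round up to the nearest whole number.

Using z* since population σ is known (z-interval formula).

For 95% confidence, z* = 1.96 (from standard normal table)

Sample size formula for z-interval: n = (z*σ/E)²

n = (1.96 × 49.5 / 2.3)²
  = (42.182609)²
  = 1779.3725

Round up to the nearest whole number: n = 1780

1780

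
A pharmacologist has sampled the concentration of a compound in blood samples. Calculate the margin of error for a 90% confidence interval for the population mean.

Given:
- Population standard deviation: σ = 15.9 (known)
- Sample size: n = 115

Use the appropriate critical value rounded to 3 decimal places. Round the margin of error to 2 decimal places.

The population standard deviation σ is known, so use the z-interval margin of error formula.

For 90% confidence, z* = 1.645 (from standard normal table)

Margin of error formula for z-interval: E = z* × σ/√n

E = 1.645 × 15.9/√115
  = 1.645 × 1.482683
  = 2.4390

Rounded to 2 decimal places:

2.44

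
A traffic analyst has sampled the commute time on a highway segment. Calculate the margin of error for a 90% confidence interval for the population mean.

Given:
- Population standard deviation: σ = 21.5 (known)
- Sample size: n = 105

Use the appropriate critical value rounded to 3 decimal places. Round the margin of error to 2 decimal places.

The population standard deviation σ is known, so use the z-interval margin of error formula.

For 90% confidence, z* = 1.645 (from standard normal table)

Margin of error formula for z-interval: E = z* × σ/√n

E = 1.645 × 21.5/√105
  = 1.645 × 2.098185
  = 3.4515

Rounded to 2 decimal places:

3.45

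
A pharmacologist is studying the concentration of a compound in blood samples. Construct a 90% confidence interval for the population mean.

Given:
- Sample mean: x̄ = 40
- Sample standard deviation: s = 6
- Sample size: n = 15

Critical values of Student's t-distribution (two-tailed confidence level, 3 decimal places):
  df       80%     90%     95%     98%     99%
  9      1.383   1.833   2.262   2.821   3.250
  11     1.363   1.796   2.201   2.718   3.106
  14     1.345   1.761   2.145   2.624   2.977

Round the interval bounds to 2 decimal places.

The population standard deviation σ is unknown (only the sample standard deviation s is given), so use a t-interval with df = n - 1 = 15 - 1 = 14.

For 90% confidence with df = 14, t* = 1.761 (from t-table)

Standard error: SE = s/√n = 6/√15 = 1.549193

Margin of error: E = t* × SE = 1.761 × 1.549193 = 2.7281

T-interval: x̄ ± E = 40 ± 2.7281 = (37.2719, 42.7281)

Rounded to 2 decimal places:

(37.27, 42.73)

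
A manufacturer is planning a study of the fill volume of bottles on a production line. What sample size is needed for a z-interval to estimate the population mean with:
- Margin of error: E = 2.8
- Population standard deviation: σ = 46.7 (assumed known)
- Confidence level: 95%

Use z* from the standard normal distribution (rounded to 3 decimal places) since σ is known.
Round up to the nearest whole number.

Using z* since population σ is known (z-interval formula).

For 95% confidence, z* = 1.96 (from standard normal table)

Sample size formula for z-interval: n = (z*σ/E)²

n = (1.96 × 46.7 / 2.8)²
  = (32.690000)²
  = 1068.6361

Round up to the nearest whole number: n = 1069

1069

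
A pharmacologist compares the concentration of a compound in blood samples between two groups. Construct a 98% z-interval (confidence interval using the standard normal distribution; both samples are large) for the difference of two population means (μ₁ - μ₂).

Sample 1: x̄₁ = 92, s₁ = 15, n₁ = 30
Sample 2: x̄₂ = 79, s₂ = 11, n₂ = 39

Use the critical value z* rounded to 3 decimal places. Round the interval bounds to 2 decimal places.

Both samples are large (n₁ = 30 ≥ 30, n₂ = 39 ≥ 30), so a z-interval for the difference of means applies.

Point estimate: x̄₁ - x̄₂ = 92 - 79 = 13

Standard error: SE = √(s₁²/n₁ + s₂²/n₂)
= √(15²/30 + 11²/39)
= √(7.500000 + 3.102564)
= 3.256158

For 98% confidence, z* = 2.326 (from standard normal table)
Margin of error: E = z* × SE = 2.326 × 3.256158 = 7.5738

Z-interval: (x̄₁ - x̄₂) ± E = 13 ± 7.5738 = (5.4262, 20.5738)

Rounded to 2 decimal places:

(5.43, 20.57)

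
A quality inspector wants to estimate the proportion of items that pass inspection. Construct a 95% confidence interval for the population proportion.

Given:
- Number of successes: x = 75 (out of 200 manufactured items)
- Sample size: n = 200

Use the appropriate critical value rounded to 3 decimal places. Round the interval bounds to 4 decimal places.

Sample proportion: p̂ = 75/200 = 0.375000

Check conditions for normal approximation:
  np̂ = 75 ≥ 10 ✓
  n(1-p̂) = 125 ≥ 10 ✓

The sample is large enough, so use a z-interval (normal approximation) for the proportion.

For 95% confidence, z* = 1.96 (from standard normal table)

Standard error: SE = √(p̂(1-p̂)/n) = √(0.375000×0.625000/200) = 0.03423266

Margin of error: E = z* × SE = 1.96 × 0.03423266 = 0.067096

Z-interval: p̂ ± E = 0.375000 ± 0.067096 = (0.307904, 0.442096)

Rounded to 4 decimal places:

(0.3079, 0.4421)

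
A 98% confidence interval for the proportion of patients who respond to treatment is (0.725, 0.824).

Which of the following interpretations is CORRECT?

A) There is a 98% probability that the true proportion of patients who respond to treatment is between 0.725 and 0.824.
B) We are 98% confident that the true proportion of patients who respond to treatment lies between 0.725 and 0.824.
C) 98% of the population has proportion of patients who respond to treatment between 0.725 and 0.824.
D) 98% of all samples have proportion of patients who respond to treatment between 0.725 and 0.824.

A confidence interval represents our confidence in the procedure, not a probability statement about the parameter.

Key concept: If we repeated this sampling process many times and computed a 98% CI each time, about 98% of those intervals would contain the true population parameter.

For this specific interval (0.725, 0.824):
- Midpoint (point estimate): 0.7745
- Margin of error: 0.0495

The correct interpretation is the one stating confidence that the true parameter lies in the interval — option B.

B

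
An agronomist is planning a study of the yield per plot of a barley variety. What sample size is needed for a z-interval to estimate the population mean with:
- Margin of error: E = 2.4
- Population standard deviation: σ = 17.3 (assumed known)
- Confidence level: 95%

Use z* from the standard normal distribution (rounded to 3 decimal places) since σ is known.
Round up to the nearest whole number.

Using z* since population σ is known (z-interval formula).

For 95% confidence, z* = 1.96 (from standard normal table)

Sample size formula for z-interval: n = (z*σ/E)²

n = (1.96 × 17.3 / 2.4)²
  = (14.128333)²
  = 199.6098

Round up to the nearest whole number: n = 200

200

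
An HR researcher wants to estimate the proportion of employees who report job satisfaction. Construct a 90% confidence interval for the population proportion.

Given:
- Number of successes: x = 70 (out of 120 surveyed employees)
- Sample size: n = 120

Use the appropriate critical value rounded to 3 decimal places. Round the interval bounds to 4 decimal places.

Sample proportion: p̂ = 70/120 = 0.583333

Check conditions for normal approximation:
  np̂ = 70 ≥ 10 ✓
  n(1-p̂) = 50 ≥ 10 ✓

The sample is large enough, so use a z-interval (normal approximation) for the proportion.

For 90% confidence, z* = 1.645 (from standard normal table)

Standard error: SE = √(p̂(1-p̂)/n) = √(0.583333×0.416667/120) = 0.04500514

Margin of error: E = z* × SE = 1.645 × 0.04500514 = 0.074033

Z-interval: p̂ ± E = 0.583333 ± 0.074033 = (0.509300, 0.657367)

Rounded to 4 decimal places:

(0.5093, 0.6574)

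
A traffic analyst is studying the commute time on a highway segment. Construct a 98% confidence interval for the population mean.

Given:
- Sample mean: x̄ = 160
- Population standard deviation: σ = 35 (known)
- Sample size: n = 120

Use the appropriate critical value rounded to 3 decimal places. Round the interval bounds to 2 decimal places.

The population standard deviation σ is known, so use a z-interval (standard normal critical value).

For 98% confidence, z* = 2.326 (from standard normal table)

Standard error: SE = σ/√n = 35/√120 = 3.195048

Margin of error: E = z* × SE = 2.326 × 3.195048 = 7.4317

Z-interval: x̄ ± E = 160 ± 7.4317 = (152.5683, 167.4317)

Rounded to 2 decimal places:

(152.57, 167.43)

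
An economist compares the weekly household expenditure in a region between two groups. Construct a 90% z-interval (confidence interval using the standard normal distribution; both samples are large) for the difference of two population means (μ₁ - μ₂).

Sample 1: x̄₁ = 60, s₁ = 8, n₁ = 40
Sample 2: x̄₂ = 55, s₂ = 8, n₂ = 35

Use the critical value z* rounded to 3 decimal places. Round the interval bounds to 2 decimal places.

Both samples are large (n₁ = 40 ≥ 30, n₂ = 35 ≥ 30), so a z-interval for the difference of means applies.

Point estimate: x̄₁ - x̄₂ = 60 - 55 = 5

Standard error: SE = √(s₁²/n₁ + s₂²/n₂)
= √(8²/40 + 8²/35)
= √(1.600000 + 1.828571)
= 1.851640

For 90% confidence, z* = 1.645 (from standard normal table)
Margin of error: E = z* × SE = 1.645 × 1.851640 = 3.0459

Z-interval: (x̄₁ - x̄₂) ± E = 5 ± 3.0459 = (1.9541, 8.0459)

Rounded to 2 decimal places:

(1.95, 8.05)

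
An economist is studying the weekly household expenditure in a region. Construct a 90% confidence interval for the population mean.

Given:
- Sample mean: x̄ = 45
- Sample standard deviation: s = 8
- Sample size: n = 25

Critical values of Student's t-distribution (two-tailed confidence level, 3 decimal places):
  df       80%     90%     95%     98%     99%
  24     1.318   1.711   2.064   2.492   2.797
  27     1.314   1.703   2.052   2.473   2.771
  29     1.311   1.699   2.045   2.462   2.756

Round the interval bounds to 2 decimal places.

The population standard deviation σ is unknown (only the sample standard deviation s is given), so use a t-interval with df = n - 1 = 25 - 1 = 24.

For 90% confidence with df = 24, t* = 1.711 (from t-table)

Standard error: SE = s/√n = 8/√25 = 1.600000

Margin of error: E = t* × SE = 1.711 × 1.600000 = 2.7376

T-interval: x̄ ± E = 45 ± 2.7376 = (42.2624, 47.7376)

Rounded to 2 decimal places:

(42.26, 47.74)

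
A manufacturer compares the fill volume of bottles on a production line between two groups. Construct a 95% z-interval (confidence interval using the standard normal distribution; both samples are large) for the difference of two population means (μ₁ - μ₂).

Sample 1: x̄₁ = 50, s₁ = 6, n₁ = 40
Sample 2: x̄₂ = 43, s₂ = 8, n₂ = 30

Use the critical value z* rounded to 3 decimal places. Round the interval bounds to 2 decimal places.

Both samples are large (n₁ = 40 ≥ 30, n₂ = 30 ≥ 30), so a z-interval for the difference of means applies.

Point estimate: x̄₁ - x̄₂ = 50 - 43 = 7

Standard error: SE = √(s₁²/n₁ + s₂²/n₂)
= √(6²/40 + 8²/30)
= √(0.900000 + 2.133333)
= 1.741647

For 95% confidence, z* = 1.96 (from standard normal table)
Margin of error: E = z* × SE = 1.96 × 1.741647 = 3.4136

Z-interval: (x̄₁ - x̄₂) ± E = 7 ± 3.4136 = (3.5864, 10.4136)

Rounded to 2 decimal places:

(3.59, 10.41)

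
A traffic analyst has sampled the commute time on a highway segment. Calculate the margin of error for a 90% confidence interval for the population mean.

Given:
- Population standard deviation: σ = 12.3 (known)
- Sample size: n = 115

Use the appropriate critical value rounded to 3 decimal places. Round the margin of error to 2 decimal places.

The population standard deviation σ is known, so use the z-interval margin of error formula.

For 90% confidence, z* = 1.645 (from standard normal table)

Margin of error formula for z-interval: E = z* × σ/√n

E = 1.645 × 12.3/√115
  = 1.645 × 1.146981
  = 1.8868

Rounded to 2 decimal places:

1.89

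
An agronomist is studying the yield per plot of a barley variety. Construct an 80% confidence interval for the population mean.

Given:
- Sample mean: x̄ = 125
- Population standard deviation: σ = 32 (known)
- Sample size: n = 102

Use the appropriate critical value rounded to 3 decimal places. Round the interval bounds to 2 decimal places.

The population standard deviation σ is known, so use a z-interval (standard normal critical value).

For 80% confidence, z* = 1.282 (from standard normal table)

Standard error: SE = σ/√n = 32/√102 = 3.168472

Margin of error: E = z* × SE = 1.282 × 3.168472 = 4.0620

Z-interval: x̄ ± E = 125 ± 4.0620 = (120.9380, 129.0620)

Rounded to 2 decimal places:

(120.94, 129.06)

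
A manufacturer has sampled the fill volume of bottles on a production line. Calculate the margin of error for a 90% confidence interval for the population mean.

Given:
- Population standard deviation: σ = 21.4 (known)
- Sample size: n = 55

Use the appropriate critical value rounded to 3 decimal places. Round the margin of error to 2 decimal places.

The population standard deviation σ is known, so use the z-interval margin of error formula.

For 90% confidence, z* = 1.645 (from standard normal table)

Margin of error formula for z-interval: E = z* × σ/√n

E = 1.645 × 21.4/√55
  = 1.645 × 2.885575
  = 4.7468

Rounded to 2 decimal places:

4.75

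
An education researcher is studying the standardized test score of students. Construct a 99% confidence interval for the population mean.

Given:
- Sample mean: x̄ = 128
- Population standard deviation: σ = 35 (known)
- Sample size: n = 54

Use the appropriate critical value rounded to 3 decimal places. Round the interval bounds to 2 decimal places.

The population standard deviation σ is known, so use a z-interval (standard normal critical value).

For 99% confidence, z* = 2.576 (from standard normal table)

Standard error: SE = σ/√n = 35/√54 = 4.762897

Margin of error: E = z* × SE = 2.576 × 4.762897 = 12.2692

Z-interval: x̄ ± E = 128 ± 12.2692 = (115.7308, 140.2692)

Rounded to 2 decimal places:

(115.73, 140.27)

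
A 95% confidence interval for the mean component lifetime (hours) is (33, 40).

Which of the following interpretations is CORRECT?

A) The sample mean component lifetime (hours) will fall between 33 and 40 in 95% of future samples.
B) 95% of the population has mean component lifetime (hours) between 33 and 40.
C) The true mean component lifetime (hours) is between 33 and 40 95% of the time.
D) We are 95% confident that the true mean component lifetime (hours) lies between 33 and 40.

A confidence interval represents our confidence in the procedure, not a probability statement about the parameter.

Key concept: If we repeated this sampling process many times and computed a 95% CI each time, about 95% of those intervals would contain the true population parameter.

For this specific interval (33, 40):
- Midpoint (point estimate): 36.5
- Margin of error: 3.5

The correct interpretation is the one stating confidence that the true parameter lies in the interval — option D.

D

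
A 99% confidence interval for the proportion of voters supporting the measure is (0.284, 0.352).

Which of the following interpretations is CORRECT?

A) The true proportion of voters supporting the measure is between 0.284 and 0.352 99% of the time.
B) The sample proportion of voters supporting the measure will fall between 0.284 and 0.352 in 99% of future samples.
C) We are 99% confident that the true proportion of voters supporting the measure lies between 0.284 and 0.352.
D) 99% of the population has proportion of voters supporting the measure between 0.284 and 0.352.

A confidence interval represents our confidence in the procedure, not a probability statement about the parameter.

Key concept: If we repeated this sampling process many times and computed a 99% CI each time, about 99% of those intervals would contain the true population parameter.

For this specific interval (0.284, 0.352):
- Midpoint (point estimate): 0.318
- Margin of error: 0.034

The correct interpretation is the one stating confidence that the true parameter lies in the interval — option C.

C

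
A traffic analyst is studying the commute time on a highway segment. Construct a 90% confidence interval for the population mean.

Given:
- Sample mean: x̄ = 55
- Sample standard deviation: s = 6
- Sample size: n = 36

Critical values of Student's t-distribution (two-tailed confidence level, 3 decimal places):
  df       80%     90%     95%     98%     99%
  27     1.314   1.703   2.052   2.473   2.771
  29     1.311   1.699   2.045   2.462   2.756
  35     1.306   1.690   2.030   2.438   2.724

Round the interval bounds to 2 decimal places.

The population standard deviation σ is unknown (only the sample standard deviation s is given), so use a t-interval with df = n - 1 = 36 - 1 = 35.

For 90% confidence with df = 35, t* = 1.690 (from t-table)

Standard error: SE = s/√n = 6/√36 = 1.000000

Margin of error: E = t* × SE = 1.690 × 1.000000 = 1.6900

T-interval: x̄ ± E = 55 ± 1.6900 = (53.3100, 56.6900)

Rounded to 2 decimal places:

(53.31, 56.69)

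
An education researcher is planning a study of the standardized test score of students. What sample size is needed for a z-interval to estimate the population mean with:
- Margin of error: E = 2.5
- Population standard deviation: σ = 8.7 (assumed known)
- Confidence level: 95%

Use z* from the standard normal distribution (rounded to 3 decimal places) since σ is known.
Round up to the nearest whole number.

Using z* since population σ is known (z-interval formula).

For 95% confidence, z* = 1.96 (from standard normal table)

Sample size formula for z-interval: n = (z*σ/E)²

n = (1.96 × 8.7 / 2.5)²
  = (6.820800)²
  = 46.5233

Round up to the nearest whole number: n = 47

47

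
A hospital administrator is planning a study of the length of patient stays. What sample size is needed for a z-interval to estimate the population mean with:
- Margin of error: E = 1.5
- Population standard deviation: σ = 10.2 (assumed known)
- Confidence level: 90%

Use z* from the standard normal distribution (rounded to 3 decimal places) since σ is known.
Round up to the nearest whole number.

Using z* since population σ is known (z-interval formula).

For 90% confidence, z* = 1.645 (from standard normal table)

Sample size formula for z-interval: n = (z*σ/E)²

n = (1.645 × 10.2 / 1.5)²
  = (11.186000)²
  = 125.1266

Round up to the nearest whole number: n = 126

126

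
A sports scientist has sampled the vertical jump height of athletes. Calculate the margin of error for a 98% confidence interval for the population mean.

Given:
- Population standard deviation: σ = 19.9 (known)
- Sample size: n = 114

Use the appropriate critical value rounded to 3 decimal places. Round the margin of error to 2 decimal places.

The population standard deviation σ is known, so use the z-interval margin of error formula.

For 98% confidence, z* = 2.326 (from standard normal table)

Margin of error formula for z-interval: E = z* × σ/√n

E = 2.326 × 19.9/√114
  = 2.326 × 1.863806
  = 4.3352

Rounded to 2 decimal places:

4.34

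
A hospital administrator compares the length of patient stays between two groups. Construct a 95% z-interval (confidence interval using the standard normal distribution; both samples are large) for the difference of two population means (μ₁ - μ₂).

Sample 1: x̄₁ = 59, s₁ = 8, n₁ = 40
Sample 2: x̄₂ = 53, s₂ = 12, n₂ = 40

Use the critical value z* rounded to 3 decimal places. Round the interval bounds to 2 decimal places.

Both samples are large (n₁ = 40 ≥ 30, n₂ = 40 ≥ 30), so a z-interval for the difference of means applies.

Point estimate: x̄₁ - x̄₂ = 59 - 53 = 6

Standard error: SE = √(s₁²/n₁ + s₂²/n₂)
= √(8²/40 + 12²/40)
= √(1.600000 + 3.600000)
= 2.280351

For 95% confidence, z* = 1.96 (from standard normal table)
Margin of error: E = z* × SE = 1.96 × 2.280351 = 4.4695

Z-interval: (x̄₁ - x̄₂) ± E = 6 ± 4.4695 = (1.5305, 10.4695)

Rounded to 2 decimal places:

(1.53, 10.47)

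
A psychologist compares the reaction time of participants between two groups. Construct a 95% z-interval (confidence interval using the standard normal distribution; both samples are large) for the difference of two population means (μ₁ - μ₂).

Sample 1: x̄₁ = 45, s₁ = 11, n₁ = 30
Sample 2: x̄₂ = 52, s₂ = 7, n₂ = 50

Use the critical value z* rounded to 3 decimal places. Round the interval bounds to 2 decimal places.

Both samples are large (n₁ = 30 ≥ 30, n₂ = 50 ≥ 30), so a z-interval for the difference of means applies.

Point estimate: x̄₁ - x̄₂ = 45 - 52 = -7

Standard error: SE = √(s₁²/n₁ + s₂²/n₂)
= √(11²/30 + 7²/50)
= √(4.033333 + 0.980000)
= 2.239047

For 95% confidence, z* = 1.96 (from standard normal table)
Margin of error: E = z* × SE = 1.96 × 2.239047 = 4.3885

Z-interval: (x̄₁ - x̄₂) ± E = -7 ± 4.3885 = (-11.3885, -2.6115)

Rounded to 2 decimal places:

(-11.39, -2.61)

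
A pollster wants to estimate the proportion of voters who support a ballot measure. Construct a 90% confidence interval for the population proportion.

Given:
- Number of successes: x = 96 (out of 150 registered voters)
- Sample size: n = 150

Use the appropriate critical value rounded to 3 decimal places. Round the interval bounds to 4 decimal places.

Sample proportion: p̂ = 96/150 = 0.640000

Check conditions for normal approximation:
  np̂ = 96 ≥ 10 ✓
  n(1-p̂) = 54 ≥ 10 ✓

The sample is large enough, so use a z-interval (normal approximation) for the proportion.

For 90% confidence, z* = 1.645 (from standard normal table)

Standard error: SE = √(p̂(1-p̂)/n) = √(0.640000×0.360000/150) = 0.03919184

Margin of error: E = z* × SE = 1.645 × 0.03919184 = 0.064471

Z-interval: p̂ ± E = 0.640000 ± 0.064471 = (0.575529, 0.704471)

Rounded to 4 decimal places:

(0.5755, 0.7045)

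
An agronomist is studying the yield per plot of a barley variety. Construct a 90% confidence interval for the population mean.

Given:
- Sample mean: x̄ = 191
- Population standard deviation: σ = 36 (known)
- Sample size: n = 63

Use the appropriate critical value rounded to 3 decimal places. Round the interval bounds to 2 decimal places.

The population standard deviation σ is known, so use a z-interval (standard normal critical value).

For 90% confidence, z* = 1.645 (from standard normal table)

Standard error: SE = σ/√n = 36/√63 = 4.535574

Margin of error: E = z* × SE = 1.645 × 4.535574 = 7.4610

Z-interval: x̄ ± E = 191 ± 7.4610 = (183.5390, 198.4610)

Rounded to 2 decimal places:

(183.54, 198.46)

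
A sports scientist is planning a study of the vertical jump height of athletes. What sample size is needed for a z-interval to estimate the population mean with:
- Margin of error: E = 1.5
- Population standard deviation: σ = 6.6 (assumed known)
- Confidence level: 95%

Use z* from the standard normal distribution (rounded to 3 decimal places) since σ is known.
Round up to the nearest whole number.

Using z* since population σ is known (z-interval formula).

For 95% confidence, z* = 1.96 (from standard normal table)

Sample size formula for z-interval: n = (z*σ/E)²

n = (1.96 × 6.6 / 1.5)²
  = (8.624000)²
  = 74.3734

Round up to the nearest whole number: n = 75

75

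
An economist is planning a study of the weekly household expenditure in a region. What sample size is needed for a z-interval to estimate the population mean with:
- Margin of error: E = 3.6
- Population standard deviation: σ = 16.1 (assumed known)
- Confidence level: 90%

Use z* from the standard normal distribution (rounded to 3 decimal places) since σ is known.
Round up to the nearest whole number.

Using z* since population σ is known (z-interval formula).

For 90% confidence, z* = 1.645 (from standard normal table)

Sample size formula for z-interval: n = (z*σ/E)²

n = (1.645 × 16.1 / 3.6)²
  = (7.356806)²
  = 54.1226

Round up to the nearest whole number: n = 55

55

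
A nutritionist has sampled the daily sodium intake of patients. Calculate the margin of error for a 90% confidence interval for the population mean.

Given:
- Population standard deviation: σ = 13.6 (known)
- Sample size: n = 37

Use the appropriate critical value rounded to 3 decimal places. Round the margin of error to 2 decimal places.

The population standard deviation σ is known, so use the z-interval margin of error formula.

For 90% confidence, z* = 1.645 (from standard normal table)

Margin of error formula for z-interval: E = z* × σ/√n

E = 1.645 × 13.6/√37
  = 1.645 × 2.235826
  = 3.6779

Rounded to 2 decimal places:

3.68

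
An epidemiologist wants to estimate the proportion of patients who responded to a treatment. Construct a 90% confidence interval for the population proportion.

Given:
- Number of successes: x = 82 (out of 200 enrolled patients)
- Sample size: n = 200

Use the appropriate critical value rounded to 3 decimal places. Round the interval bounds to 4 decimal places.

Sample proportion: p̂ = 82/200 = 0.410000

Check conditions for normal approximation:
  np̂ = 82 ≥ 10 ✓
  n(1-p̂) = 118 ≥ 10 ✓

The sample is large enough, so use a z-interval (normal approximation) for the proportion.

For 90% confidence, z* = 1.645 (from standard normal table)

Standard error: SE = √(p̂(1-p̂)/n) = √(0.410000×0.590000/200) = 0.03477787

Margin of error: E = z* × SE = 1.645 × 0.03477787 = 0.057210

Z-interval: p̂ ± E = 0.410000 ± 0.057210 = (0.352790, 0.467210)

Rounded to 4 decimal places:

(0.3528, 0.4672)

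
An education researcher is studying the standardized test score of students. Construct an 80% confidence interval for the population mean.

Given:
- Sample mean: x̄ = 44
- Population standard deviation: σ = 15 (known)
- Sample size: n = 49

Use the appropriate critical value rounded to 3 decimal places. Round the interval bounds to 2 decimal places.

The population standard deviation σ is known, so use a z-interval (standard normal critical value).

For 80% confidence, z* = 1.282 (from standard normal table)

Standard error: SE = σ/√n = 15/√49 = 2.142857

Margin of error: E = z* × SE = 1.282 × 2.142857 = 2.7471

Z-interval: x̄ ± E = 44 ± 2.7471 = (41.2529, 46.7471)

Rounded to 2 decimal places:

(41.25, 46.75)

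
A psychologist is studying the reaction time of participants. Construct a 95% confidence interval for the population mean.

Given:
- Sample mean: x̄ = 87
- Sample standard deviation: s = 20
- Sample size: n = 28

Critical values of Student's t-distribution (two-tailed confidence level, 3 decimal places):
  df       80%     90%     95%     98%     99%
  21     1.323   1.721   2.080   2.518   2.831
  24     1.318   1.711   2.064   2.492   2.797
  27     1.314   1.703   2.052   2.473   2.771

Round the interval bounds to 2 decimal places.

The population standard deviation σ is unknown (only the sample standard deviation s is given), so use a t-interval with df = n - 1 = 28 - 1 = 27.

For 95% confidence with df = 27, t* = 2.052 (from t-table)

Standard error: SE = s/√n = 20/√28 = 3.779645

Margin of error: E = t* × SE = 2.052 × 3.779645 = 7.7558

T-interval: x̄ ± E = 87 ± 7.7558 = (79.2442, 94.7558)

Rounded to 2 decimal places:

(79.24, 94.76)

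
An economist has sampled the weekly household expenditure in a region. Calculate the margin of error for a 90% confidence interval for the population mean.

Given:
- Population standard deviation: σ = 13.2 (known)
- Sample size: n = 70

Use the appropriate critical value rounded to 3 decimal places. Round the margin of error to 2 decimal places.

The population standard deviation σ is known, so use the z-interval margin of error formula.

For 90% confidence, z* = 1.645 (from standard normal table)

Margin of error formula for z-interval: E = z* × σ/√n

E = 1.645 × 13.2/√70
  = 1.645 × 1.577702
  = 2.5953

Rounded to 2 decimal places:

2.60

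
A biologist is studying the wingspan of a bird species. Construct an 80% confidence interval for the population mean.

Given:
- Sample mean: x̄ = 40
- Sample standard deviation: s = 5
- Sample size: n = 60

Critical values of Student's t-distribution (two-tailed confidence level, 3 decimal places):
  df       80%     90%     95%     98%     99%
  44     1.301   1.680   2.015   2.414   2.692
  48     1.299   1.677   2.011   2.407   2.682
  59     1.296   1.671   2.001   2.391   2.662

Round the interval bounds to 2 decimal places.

The population standard deviation σ is unknown (only the sample standard deviation s is given), so use a t-interval with df = n - 1 = 60 - 1 = 59.

For 80% confidence with df = 59, t* = 1.296 (from t-table)

Standard error: SE = s/√n = 5/√60 = 0.645497

Margin of error: E = t* × SE = 1.296 × 0.645497 = 0.8366

T-interval: x̄ ± E = 40 ± 0.8366 = (39.1634, 40.8366)

Rounded to 2 decimal places:

(39.16, 40.84)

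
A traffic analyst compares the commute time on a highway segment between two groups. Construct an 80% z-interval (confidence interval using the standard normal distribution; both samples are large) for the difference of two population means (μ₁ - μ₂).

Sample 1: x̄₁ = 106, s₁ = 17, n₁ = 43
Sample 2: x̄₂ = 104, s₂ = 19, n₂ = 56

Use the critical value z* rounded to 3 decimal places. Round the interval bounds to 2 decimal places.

Both samples are large (n₁ = 43 ≥ 30, n₂ = 56 ≥ 30), so a z-interval for the difference of means applies.

Point estimate: x̄₁ - x̄₂ = 106 - 104 = 2

Standard error: SE = √(s₁²/n₁ + s₂²/n₂)
= √(17²/43 + 19²/56)
= √(6.720930 + 6.446429)
= 3.628686

For 80% confidence, z* = 1.282 (from standard normal table)
Margin of error: E = z* × SE = 1.282 × 3.628686 = 4.6520

Z-interval: (x̄₁ - x̄₂) ± E = 2 ± 4.6520 = (-2.6520, 6.6520)

Rounded to 2 decimal places:

(-2.65, 6.65)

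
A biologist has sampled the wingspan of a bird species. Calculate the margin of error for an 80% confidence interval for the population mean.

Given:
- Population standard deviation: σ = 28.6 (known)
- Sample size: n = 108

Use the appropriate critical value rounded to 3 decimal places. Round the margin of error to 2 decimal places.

The population standard deviation σ is known, so use the z-interval margin of error formula.

For 80% confidence, z* = 1.282 (from standard normal table)

Margin of error formula for z-interval: E = z* × σ/√n

E = 1.282 × 28.6/√108
  = 1.282 × 2.752036
  = 3.5281

Rounded to 2 decimal places:

3.53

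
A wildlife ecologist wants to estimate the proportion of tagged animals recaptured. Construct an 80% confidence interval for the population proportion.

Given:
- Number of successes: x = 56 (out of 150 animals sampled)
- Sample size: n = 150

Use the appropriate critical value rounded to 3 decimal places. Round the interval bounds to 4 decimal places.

Sample proportion: p̂ = 56/150 = 0.373333

Check conditions for normal approximation:
  np̂ = 56 ≥ 10 ✓
  n(1-p̂) = 94 ≥ 10 ✓

The sample is large enough, so use a z-interval (normal approximation) for the proportion.

For 80% confidence, z* = 1.282 (from standard normal table)

Standard error: SE = √(p̂(1-p̂)/n) = √(0.373333×0.626667/150) = 0.03949308

Margin of error: E = z* × SE = 1.282 × 0.03949308 = 0.050630

Z-interval: p̂ ± E = 0.373333 ± 0.050630 = (0.322703, 0.423963)

Rounded to 4 decimal places:

(0.3227, 0.4240)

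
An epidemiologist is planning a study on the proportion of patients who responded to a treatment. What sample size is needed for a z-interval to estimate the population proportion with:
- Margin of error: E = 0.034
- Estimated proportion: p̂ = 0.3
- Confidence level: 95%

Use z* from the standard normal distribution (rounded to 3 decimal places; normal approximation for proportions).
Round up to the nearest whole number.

Using z* for proportion z-interval (normal approximation).

For 95% confidence, z* = 1.96 (from standard normal table)

Sample size formula for proportion z-interval: n = z*²p̂(1-p̂)/E²

n = 1.96² × 0.3 × 0.7 / 0.034²
  = 3.8416 × 0.21 / 0.001156
  = 697.8685

Round up to the nearest whole number: n = 698

698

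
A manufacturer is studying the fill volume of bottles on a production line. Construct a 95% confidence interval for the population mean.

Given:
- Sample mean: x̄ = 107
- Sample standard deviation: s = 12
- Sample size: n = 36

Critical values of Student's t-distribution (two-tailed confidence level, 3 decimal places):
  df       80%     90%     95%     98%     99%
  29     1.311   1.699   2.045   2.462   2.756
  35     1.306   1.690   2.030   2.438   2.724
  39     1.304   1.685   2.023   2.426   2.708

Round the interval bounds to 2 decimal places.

The population standard deviation σ is unknown (only the sample standard deviation s is given), so use a t-interval with df = n - 1 = 36 - 1 = 35.

For 95% confidence with df = 35, t* = 2.030 (from t-table)

Standard error: SE = s/√n = 12/√36 = 2.000000

Margin of error: E = t* × SE = 2.030 × 2.000000 = 4.0600

T-interval: x̄ ± E = 107 ± 4.0600 = (102.9400, 111.0600)

Rounded to 2 decimal places:

(102.94, 111.06)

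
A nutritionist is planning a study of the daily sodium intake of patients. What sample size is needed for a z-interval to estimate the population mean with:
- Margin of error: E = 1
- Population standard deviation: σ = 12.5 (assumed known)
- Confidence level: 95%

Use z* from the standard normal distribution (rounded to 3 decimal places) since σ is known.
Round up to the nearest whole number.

Using z* since population σ is known (z-interval formula).

For 95% confidence, z* = 1.96 (from standard normal table)

Sample size formula for z-interval: n = (z*σ/E)²

n = (1.96 × 12.5 / 1)²
  = (24.500000)²
  = 600.2500

Round up to the nearest whole number: n = 601

601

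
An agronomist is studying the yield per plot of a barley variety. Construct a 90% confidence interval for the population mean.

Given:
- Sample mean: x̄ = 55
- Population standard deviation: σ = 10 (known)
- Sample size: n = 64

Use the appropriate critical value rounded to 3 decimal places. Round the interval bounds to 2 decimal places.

The population standard deviation σ is known, so use a z-interval (standard normal critical value).

For 90% confidence, z* = 1.645 (from standard normal table)

Standard error: SE = σ/√n = 10/√64 = 1.250000

Margin of error: E = z* × SE = 1.645 × 1.250000 = 2.0562

Z-interval: x̄ ± E = 55 ± 2.0562 = (52.9438, 57.0562)

Rounded to 2 decimal places:

(52.94, 57.06)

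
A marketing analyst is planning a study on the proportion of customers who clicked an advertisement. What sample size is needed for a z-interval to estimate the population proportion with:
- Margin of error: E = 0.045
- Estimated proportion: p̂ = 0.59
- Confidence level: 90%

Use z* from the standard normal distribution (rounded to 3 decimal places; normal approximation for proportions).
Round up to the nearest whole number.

Using z* for proportion z-interval (normal approximation).

For 90% confidence, z* = 1.645 (from standard normal table)

Sample size formula for proportion z-interval: n = z*²p̂(1-p̂)/E²

n = 1.645² × 0.59 × 0.41 / 0.045²
  = 2.706025 × 0.2419 / 0.002025
  = 323.2531

Round up to the nearest whole number: n = 324

324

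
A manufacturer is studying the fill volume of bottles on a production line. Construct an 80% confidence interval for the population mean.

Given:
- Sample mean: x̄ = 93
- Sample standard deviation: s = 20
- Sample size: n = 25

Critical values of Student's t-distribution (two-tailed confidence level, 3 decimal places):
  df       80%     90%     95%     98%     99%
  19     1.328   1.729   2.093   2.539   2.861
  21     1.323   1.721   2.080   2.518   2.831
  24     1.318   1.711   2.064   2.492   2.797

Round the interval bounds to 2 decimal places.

The population standard deviation σ is unknown (only the sample standard deviation s is given), so use a t-interval with df = n - 1 = 25 - 1 = 24.

For 80% confidence with df = 24, t* = 1.318 (from t-table)

Standard error: SE = s/√n = 20/√25 = 4.000000

Margin of error: E = t* × SE = 1.318 × 4.000000 = 5.2720

T-interval: x̄ ± E = 93 ± 5.2720 = (87.7280, 98.2720)

Rounded to 2 decimal places:

(87.73, 98.27)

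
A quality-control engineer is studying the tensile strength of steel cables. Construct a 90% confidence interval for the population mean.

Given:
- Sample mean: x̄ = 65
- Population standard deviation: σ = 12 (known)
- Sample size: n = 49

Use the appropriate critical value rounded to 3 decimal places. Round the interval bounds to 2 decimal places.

The population standard deviation σ is known, so use a z-interval (standard normal critical value).

For 90% confidence, z* = 1.645 (from standard normal table)

Standard error: SE = σ/√n = 12/√49 = 1.714286

Margin of error: E = z* × SE = 1.645 × 1.714286 = 2.8200

Z-interval: x̄ ± E = 65 ± 2.8200 = (62.1800, 67.8200)

Rounded to 2 decimal places:

(62.18, 67.82)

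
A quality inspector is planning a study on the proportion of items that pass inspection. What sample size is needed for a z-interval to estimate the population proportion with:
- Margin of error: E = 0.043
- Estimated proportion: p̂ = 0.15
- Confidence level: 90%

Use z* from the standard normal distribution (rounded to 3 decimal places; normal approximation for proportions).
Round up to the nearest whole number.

Using z* for proportion z-interval (normal approximation).

For 90% confidence, z* = 1.645 (from standard normal table)

Sample size formula for proportion z-interval: n = z*²p̂(1-p̂)/E²

n = 1.645² × 0.15 × 0.85 / 0.043²
  = 2.706025 × 0.1275 / 0.001849
  = 186.5972

Round up to the nearest whole number: n = 187

187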